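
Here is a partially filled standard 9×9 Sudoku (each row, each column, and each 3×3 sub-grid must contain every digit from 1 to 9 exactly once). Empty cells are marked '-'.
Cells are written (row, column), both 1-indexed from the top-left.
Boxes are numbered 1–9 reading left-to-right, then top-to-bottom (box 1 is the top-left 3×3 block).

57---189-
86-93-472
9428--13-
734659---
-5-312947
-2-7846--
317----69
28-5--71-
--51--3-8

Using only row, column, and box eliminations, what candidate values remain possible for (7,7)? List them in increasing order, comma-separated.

Row 7 already contains {1, 3, 6, 7, 9}.
Column 7 already contains {1, 3, 4, 6, 7, 8, 9}.
Its 3×3 block (box 9) already contains {1, 3, 6, 7, 8, 9}.
Removing those from 1–9 leaves {2, 5} as the candidates for (7,7).

2,5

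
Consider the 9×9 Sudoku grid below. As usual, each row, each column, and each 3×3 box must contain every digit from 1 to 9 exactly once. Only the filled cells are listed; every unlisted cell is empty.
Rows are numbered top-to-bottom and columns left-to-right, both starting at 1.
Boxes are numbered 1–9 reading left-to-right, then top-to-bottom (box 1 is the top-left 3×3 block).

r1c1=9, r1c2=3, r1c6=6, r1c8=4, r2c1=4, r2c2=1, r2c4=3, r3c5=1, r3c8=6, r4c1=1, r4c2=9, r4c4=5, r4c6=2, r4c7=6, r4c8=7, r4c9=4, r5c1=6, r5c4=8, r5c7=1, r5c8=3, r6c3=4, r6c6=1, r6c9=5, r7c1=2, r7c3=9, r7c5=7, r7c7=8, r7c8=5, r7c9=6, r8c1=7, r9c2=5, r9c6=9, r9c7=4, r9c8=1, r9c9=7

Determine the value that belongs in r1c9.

Cell r1c9 itself could take any of {1, 2, 8} by direct elimination.
Consider where 1 can go in row 1.
r1c3 is out (box 1 already has a 1).
r1c4 is out (box 2 already has a 1).
r1c5 is out (column 5 already has a 1).
r1c7 is out (column 7 already has a 1).
So the only cell in row 1 that can hold 1 is r1c9.
Therefore r1c9 = 1.

1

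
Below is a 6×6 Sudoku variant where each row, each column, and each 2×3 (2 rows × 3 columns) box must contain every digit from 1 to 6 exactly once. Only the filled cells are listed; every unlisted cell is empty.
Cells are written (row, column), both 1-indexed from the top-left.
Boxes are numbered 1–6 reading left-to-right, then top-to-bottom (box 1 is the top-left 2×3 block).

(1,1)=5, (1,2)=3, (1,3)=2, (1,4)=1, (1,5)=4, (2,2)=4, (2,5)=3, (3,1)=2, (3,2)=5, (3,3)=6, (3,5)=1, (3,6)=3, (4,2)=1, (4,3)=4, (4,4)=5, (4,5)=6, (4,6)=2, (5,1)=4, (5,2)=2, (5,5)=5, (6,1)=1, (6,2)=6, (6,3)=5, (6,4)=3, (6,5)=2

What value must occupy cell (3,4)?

Row 3 already contains {1, 2, 3, 5, 6}.
Column 4 already contains {1, 3, 5}.
Its 2×3 block (box 4) already contains {1, 2, 3, 5, 6}.
The only value from 1–6 not eliminated is 4, so (3,4) = 4.

4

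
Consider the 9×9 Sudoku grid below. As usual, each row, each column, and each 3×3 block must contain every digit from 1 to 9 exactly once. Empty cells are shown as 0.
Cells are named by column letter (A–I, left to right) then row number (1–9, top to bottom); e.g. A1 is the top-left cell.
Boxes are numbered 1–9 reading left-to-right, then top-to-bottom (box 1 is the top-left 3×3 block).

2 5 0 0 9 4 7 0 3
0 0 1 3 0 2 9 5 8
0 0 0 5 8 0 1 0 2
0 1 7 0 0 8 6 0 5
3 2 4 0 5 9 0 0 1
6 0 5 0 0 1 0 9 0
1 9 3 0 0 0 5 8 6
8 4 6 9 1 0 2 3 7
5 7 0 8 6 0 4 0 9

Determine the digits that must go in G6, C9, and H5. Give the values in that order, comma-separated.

For G6:
  Consider where 3 can go in box 6.
  H4 is out (column H already has a 3).
  G5 is out (row 5 already has a 3).
  H5 is out (row 5 already has a 3).
  I6 is out (column I already has a 3).
  So the only cell in box 6 that can hold 3 is G6.
  So G6 = 3.
For C9:
  Row 9 already contains {4, 5, 6, 7, 8, 9}.
  Column C already contains {1, 3, 4, 5, 6, 7}.
  Its 3×3 block (box 7) already contains {1, 3, 4, 5, 6, 7, 8, 9}.
  The only value from 1–9 not eliminated is 2, so C9 = 2.
For H5:
  Row 5 already contains {1, 2, 3, 4, 5, 9}.
  Column H already contains {3, 5, 8, 9}.
  Its 3×3 block (box 6) already contains {1, 5, 6, 9}.
  The only value from 1–9 not eliminated is 7, so H5 = 7.

3,2,7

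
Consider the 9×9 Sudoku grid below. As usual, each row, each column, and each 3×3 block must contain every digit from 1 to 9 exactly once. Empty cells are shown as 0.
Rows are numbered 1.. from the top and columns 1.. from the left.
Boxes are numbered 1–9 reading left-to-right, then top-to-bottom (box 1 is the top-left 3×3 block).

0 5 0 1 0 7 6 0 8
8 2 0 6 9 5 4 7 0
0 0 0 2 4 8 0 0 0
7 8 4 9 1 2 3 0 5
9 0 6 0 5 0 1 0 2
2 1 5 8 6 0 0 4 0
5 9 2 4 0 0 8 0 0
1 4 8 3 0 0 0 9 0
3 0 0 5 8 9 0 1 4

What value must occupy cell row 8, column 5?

Cell row 8, column 5 itself could take any of {2, 7} by direct elimination.
Consider where 2 can go in box 8.
row 7, column 5 is out (row 7 already has a 2).
row 7, column 6 is out (row 7 already has a 2).
row 8, column 6 is out (column 6 already has a 2).
So the only cell in box 8 that can hold 2 is row 8, column 5.
Therefore row 8, column 5 = 2.

2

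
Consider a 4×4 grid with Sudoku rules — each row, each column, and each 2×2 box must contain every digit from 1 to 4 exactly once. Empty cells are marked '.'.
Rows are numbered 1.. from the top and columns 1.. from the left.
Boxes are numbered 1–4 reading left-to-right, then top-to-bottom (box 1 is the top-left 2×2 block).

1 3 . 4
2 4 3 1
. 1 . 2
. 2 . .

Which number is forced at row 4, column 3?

Cell row 4, column 3 itself could take any of {1, 4} by direct elimination.
Consider where 1 can go in box 4.
row 3, column 3 is out (row 3 already has a 1).
row 4, column 4 is out (column 4 already has a 1).
So the only cell in box 4 that can hold 1 is row 4, column 3.
Therefore row 4, column 3 = 1.

1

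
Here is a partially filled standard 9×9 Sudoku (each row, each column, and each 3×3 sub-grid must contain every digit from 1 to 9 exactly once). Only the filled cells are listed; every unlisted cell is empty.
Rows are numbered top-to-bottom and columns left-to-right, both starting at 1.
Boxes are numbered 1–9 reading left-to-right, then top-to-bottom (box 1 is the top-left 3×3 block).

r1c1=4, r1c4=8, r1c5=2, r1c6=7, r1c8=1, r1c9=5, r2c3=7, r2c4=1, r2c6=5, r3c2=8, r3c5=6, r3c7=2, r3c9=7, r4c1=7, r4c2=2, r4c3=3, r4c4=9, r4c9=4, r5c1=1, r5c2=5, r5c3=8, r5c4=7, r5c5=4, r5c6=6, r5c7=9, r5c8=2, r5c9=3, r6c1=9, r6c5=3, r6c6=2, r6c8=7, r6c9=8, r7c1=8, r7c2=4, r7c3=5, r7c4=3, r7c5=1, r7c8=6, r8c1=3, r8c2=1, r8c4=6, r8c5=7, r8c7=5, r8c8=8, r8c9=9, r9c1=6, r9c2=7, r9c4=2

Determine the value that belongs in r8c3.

Row 8 already contains {1, 3, 5, 6, 7, 8, 9}.
Column 3 already contains {3, 5, 7, 8}.
Its 3×3 block (box 7) already contains {1, 3, 4, 5, 6, 7, 8}.
The only value from 1–9 not eliminated is 2, so r8c3 = 2.

2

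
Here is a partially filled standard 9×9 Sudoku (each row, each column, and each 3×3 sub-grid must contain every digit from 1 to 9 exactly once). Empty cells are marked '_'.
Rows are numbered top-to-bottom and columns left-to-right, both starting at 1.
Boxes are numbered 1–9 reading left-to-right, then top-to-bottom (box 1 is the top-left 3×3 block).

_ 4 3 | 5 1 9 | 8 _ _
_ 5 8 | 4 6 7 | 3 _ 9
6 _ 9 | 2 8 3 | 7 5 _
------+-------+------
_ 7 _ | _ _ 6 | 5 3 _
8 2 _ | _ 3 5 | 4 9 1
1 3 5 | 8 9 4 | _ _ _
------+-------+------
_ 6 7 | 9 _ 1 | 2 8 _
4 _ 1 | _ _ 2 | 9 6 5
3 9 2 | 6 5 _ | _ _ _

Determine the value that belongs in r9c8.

4

Cell r9c8 itself could take any of {1, 4, 7} by direct elimination.
Consider where 4 can go in column 8.
r1c8 is out (row 1 already has a 4).
r2c8 is out (row 2 already has a 4).
r6c8 is out (row 6 already has a 4).
So the only cell in column 8 that can hold 4 is r9c8.
Therefore r9c8 = 4.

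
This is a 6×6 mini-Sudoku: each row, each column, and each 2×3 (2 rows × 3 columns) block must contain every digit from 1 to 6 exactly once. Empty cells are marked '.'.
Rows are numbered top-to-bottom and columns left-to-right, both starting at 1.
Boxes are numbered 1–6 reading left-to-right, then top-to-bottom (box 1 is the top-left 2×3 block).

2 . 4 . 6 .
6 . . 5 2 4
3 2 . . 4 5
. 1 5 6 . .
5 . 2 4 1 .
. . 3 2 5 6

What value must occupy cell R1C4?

Cell R1C4 itself could take any of {1, 3} by direct elimination.
Consider where 3 can go in column 4.
R3C4 is out (row 3 already has a 3).
So the only cell in column 4 that can hold 3 is R1C4.
Therefore R1C4 = 3.

3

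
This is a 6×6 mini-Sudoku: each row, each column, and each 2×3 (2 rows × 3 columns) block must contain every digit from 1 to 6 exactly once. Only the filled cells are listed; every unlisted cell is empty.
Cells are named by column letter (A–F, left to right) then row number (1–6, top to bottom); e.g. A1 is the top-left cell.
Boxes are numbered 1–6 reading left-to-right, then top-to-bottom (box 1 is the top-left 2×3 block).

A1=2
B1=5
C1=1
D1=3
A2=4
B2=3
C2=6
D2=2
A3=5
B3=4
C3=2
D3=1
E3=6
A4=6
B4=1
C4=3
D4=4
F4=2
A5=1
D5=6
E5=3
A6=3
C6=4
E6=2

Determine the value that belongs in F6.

Cell F6 itself could take any of {1, 5} by direct elimination.
Consider where 1 can go in box 6.
F5 is out (row 5 already has a 1).
D6 is out (column D already has a 1).
So the only cell in box 6 that can hold 1 is F6.
Therefore F6 = 1.

1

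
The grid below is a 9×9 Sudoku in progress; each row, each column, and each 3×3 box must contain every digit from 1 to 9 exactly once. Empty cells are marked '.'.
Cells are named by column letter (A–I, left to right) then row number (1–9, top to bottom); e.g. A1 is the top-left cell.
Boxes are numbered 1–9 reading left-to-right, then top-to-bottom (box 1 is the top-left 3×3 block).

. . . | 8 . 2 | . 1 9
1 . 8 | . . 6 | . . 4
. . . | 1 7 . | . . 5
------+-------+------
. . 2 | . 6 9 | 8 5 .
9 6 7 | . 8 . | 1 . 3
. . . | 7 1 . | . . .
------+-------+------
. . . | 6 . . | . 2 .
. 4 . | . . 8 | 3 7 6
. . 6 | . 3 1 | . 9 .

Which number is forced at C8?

Cell C8 itself could take any of {1, 5, 9} by direct elimination.
Consider where 1 can go in row 8.
A8 is out (column A already has a 1).
D8 is out (column D already has a 1).
E8 is out (column E already has a 1).
So the only cell in row 8 that can hold 1 is C8.
Therefore C8 = 1.

1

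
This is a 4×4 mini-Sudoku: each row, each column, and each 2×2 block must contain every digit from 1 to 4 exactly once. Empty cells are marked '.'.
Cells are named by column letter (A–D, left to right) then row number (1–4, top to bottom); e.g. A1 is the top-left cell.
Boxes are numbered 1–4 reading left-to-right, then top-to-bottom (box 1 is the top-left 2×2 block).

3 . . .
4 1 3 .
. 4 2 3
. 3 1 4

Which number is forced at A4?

Row 4 already contains {1, 3, 4}.
Column A already contains {3, 4}.
Its 2×2 block (box 3) already contains {3, 4}.
The only value from 1–4 not eliminated is 2, so A4 = 2.

2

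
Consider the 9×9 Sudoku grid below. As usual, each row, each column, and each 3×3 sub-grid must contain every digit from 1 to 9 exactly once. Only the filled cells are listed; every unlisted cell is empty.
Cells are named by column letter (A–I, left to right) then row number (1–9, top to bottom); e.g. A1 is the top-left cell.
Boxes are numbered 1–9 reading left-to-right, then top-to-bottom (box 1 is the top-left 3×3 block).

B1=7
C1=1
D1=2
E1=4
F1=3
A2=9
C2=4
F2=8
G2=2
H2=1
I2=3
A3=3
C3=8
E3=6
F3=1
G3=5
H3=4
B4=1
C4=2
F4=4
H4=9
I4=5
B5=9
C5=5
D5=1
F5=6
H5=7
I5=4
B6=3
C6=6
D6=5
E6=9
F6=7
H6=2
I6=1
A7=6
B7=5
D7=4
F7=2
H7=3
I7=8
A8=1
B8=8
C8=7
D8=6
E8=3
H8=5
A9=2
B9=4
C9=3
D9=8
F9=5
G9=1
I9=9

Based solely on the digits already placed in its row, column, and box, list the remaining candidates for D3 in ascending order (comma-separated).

Row 3 already contains {1, 3, 4, 5, 6, 8}.
Column D already contains {1, 2, 4, 5, 6, 8}.
Its 3×3 block (box 2) already contains {1, 2, 3, 4, 6, 8}.
Removing those from 1–9 leaves {7, 9} as the candidates for D3.

7,9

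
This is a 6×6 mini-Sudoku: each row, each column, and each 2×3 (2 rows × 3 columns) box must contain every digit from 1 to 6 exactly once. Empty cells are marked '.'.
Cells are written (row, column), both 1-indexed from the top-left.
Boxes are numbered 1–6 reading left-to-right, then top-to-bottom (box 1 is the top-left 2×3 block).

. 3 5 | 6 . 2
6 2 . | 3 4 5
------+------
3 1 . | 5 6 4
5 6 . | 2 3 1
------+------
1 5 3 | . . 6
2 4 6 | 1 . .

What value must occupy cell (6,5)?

5

Row 6 already contains {1, 2, 4, 6}.
Column 5 already contains {3, 4, 6}.
Its 2×3 block (box 6) already contains {1, 6}.
The only value from 1–6 not eliminated is 5, so (6,5) = 5.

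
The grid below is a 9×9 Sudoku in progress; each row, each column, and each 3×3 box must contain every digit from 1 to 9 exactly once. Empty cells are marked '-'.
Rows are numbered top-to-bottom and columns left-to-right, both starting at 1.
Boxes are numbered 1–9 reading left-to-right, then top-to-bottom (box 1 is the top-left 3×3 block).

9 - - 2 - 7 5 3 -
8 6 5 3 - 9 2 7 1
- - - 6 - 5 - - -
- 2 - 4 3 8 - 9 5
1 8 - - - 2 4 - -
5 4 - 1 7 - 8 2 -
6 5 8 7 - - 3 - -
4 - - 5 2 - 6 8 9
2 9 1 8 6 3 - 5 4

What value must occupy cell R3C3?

Cell R3C3 itself could take any of {2, 3, 4, 7} by direct elimination.
Consider where 2 can go in row 3.
R3C1 is out (column 1 already has a 2). R3C2 is out (column 2 already has a 2). R3C5 is out (column 5 already has a 2). R3C7 is out (column 7 already has a 2). The remaining empty cells in row 3 are similarly blocked.
So the only cell in row 3 that can hold 2 is R3C3.
Therefore R3C3 = 2.

2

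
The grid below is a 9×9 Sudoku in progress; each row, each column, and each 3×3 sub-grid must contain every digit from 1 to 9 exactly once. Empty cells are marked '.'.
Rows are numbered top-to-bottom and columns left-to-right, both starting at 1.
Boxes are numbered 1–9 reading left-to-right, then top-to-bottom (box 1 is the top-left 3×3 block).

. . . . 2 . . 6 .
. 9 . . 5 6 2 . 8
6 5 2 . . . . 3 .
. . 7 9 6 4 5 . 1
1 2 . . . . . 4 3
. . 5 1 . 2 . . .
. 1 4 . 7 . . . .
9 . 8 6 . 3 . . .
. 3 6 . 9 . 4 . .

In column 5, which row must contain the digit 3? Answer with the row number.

Consider where 3 can go in column 5.
R3C5 is out (row 3 already has a 3).
R5C5 is out (row 5 already has a 3).
R8C5 is out (row 8 already has a 3).
So the only cell in column 5 that can hold 3 is R6C5.
That is row 6.

6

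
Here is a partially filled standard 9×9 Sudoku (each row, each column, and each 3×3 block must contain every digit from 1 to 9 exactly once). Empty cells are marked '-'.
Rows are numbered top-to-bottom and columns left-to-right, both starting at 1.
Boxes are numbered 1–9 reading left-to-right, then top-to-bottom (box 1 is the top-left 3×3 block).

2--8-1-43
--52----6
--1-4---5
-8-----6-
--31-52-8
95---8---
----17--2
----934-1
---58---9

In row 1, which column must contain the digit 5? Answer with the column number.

5

Consider where 5 can go in row 1.
r1c2 is out (column 2 already has a 5).
r1c3 is out (column 3 already has a 5).
r1c7 is out (box 3 already has a 5).
So the only cell in row 1 that can hold 5 is r1c5.
That is column 5.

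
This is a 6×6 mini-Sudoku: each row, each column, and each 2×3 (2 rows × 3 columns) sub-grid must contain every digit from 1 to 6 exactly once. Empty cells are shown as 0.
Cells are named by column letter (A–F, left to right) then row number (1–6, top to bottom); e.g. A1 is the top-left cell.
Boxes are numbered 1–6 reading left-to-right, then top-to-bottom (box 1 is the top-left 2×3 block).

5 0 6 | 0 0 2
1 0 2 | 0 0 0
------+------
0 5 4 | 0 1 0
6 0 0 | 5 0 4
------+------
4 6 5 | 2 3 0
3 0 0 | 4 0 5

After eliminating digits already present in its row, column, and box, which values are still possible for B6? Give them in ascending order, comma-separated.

Row 6 already contains {3, 4, 5}.
Column B already contains {5, 6}.
Its 2×3 block (box 5) already contains {3, 4, 5, 6}.
Removing those from 1–6 leaves {1, 2} as the candidates for B6.

1,2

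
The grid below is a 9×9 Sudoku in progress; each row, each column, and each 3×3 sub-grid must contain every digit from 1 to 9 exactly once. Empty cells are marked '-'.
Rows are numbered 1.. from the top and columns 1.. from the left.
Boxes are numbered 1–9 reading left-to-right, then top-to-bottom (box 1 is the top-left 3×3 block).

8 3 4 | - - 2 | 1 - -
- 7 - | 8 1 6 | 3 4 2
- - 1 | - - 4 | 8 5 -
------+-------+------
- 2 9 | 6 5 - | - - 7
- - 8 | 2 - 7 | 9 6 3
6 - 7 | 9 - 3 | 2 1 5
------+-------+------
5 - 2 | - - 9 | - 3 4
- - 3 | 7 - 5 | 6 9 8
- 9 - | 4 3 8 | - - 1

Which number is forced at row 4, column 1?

Cell row 4, column 1 itself could take any of {1, 3, 4} by direct elimination.
Consider where 3 can go in row 4.
row 4, column 6 is out (column 6 already has a 3).
row 4, column 7 is out (column 7 already has a 3).
row 4, column 8 is out (column 8 already has a 3).
So the only cell in row 4 that can hold 3 is row 4, column 1.
Therefore row 4, column 1 = 3.

3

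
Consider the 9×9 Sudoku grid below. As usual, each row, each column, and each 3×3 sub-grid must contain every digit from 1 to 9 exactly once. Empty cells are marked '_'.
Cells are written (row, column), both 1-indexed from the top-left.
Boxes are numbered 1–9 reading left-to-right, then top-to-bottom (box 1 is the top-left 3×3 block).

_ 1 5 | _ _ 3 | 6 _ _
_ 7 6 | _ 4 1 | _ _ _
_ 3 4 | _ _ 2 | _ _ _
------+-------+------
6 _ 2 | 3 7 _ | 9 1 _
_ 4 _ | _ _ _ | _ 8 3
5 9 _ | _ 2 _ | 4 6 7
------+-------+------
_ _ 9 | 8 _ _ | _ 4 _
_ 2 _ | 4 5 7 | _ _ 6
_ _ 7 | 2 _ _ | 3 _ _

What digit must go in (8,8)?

Row 8 already contains {2, 4, 5, 6, 7}.
Column 8 already contains {1, 4, 6, 8}.
Its 3×3 block (box 9) already contains {3, 4, 6}.
The only value from 1–9 not eliminated is 9, so (8,8) = 9.

9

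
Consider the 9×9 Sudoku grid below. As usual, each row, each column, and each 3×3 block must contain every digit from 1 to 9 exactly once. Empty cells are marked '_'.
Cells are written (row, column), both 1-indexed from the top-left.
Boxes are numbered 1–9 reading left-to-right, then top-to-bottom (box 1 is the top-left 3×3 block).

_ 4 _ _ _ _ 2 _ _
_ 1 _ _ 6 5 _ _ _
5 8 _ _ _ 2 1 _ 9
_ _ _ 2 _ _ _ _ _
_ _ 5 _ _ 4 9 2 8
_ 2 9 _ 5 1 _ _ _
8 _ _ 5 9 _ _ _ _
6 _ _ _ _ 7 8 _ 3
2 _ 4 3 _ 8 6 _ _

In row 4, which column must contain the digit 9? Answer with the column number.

Consider where 9 can go in row 4.
(4,1) is out (box 4 already has a 9). (4,2) is out (box 4 already has a 9). (4,3) is out (column 3 already has a 9). (4,5) is out (column 5 already has a 9). The remaining empty cells in row 4 are similarly blocked.
So the only cell in row 4 that can hold 9 is (4,6).
That is column 6.

6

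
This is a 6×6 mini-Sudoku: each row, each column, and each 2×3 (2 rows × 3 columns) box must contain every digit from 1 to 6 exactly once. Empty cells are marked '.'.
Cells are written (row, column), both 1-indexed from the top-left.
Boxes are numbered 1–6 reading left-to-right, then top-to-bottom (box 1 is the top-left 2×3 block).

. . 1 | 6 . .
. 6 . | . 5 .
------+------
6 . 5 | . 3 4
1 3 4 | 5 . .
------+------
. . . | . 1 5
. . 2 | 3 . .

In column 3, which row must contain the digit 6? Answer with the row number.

Consider where 6 can go in column 3.
(2,3) is out (row 2 already has a 6).
So the only cell in column 3 that can hold 6 is (5,3).
That is row 5.

5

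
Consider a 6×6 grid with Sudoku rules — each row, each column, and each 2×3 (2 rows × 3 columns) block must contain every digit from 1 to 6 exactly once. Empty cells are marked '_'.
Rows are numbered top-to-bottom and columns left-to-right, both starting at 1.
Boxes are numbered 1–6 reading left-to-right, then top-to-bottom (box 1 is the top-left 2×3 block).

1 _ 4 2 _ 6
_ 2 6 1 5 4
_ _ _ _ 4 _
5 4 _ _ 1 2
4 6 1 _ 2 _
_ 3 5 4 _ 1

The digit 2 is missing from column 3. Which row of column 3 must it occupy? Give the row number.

Consider where 2 can go in column 3.
R4C3 is out (row 4 already has a 2).
So the only cell in column 3 that can hold 2 is R3C3.
That is row 3.

3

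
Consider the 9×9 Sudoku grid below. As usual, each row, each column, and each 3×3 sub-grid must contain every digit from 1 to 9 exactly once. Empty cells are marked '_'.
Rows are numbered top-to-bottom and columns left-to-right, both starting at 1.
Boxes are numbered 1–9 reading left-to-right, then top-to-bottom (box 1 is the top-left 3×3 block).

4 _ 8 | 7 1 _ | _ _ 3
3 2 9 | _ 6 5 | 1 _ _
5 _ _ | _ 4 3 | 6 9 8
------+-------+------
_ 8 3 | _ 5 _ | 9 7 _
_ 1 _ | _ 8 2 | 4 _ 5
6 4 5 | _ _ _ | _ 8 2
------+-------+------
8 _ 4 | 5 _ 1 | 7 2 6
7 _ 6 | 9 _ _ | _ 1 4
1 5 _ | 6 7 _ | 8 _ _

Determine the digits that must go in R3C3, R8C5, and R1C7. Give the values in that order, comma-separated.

For R3C3:
  Consider where 1 can go in column 3.
  R5C3 is out (row 5 already has a 1).
  R9C3 is out (row 9 already has a 1).
  So the only cell in column 3 that can hold 1 is R3C3.
  So R3C3 = 1.
For R8C5:
  Consider where 2 can go in box 8.
  R7C5 is out (row 7 already has a 2).
  R8C6 is out (column 6 already has a 2).
  R9C6 is out (column 6 already has a 2).
  So the only cell in box 8 that can hold 2 is R8C5.
  So R8C5 = 2.
For R1C7:
  Consider where 2 can go in box 3.
  R1C8 is out (column 8 already has a 2).
  R2C8 is out (row 2 already has a 2).
  R2C9 is out (row 2 already has a 2).
  So the only cell in box 3 that can hold 2 is R1C7.
  So R1C7 = 2.

1,2,2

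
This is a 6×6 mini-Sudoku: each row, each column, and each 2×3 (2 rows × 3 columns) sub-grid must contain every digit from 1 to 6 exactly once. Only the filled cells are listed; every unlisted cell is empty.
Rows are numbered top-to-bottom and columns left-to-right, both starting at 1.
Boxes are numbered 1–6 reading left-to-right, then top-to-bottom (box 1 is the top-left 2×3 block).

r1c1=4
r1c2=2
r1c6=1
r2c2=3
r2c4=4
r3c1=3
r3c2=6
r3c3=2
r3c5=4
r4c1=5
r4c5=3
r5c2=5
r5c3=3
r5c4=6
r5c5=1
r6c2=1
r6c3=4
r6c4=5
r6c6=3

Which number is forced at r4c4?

2

Cell r4c4 itself could take any of {1, 2} by direct elimination.
Consider where 2 can go in column 4.
r1c4 is out (row 1 already has a 2).
r3c4 is out (row 3 already has a 2).
So the only cell in column 4 that can hold 2 is r4c4.
Therefore r4c4 = 2.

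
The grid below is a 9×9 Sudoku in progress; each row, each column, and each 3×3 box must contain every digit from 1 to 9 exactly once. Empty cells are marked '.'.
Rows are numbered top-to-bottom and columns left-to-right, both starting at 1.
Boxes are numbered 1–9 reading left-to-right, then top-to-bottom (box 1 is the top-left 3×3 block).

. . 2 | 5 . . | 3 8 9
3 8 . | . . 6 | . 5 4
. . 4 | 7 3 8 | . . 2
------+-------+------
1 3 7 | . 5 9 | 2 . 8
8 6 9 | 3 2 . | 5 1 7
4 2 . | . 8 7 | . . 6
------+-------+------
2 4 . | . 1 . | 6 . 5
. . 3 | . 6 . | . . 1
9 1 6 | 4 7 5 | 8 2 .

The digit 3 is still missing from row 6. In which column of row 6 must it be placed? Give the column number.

8

Consider where 3 can go in row 6.
R6C3 is out (column 3 already has a 3).
R6C4 is out (column 4 already has a 3).
R6C7 is out (column 7 already has a 3).
So the only cell in row 6 that can hold 3 is R6C8.
That is column 8.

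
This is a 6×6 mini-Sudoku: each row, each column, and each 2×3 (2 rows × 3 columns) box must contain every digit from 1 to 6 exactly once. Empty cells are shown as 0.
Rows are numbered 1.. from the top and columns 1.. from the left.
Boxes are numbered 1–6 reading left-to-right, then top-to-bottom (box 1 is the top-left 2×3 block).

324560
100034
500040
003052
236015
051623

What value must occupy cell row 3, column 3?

Row 3 already contains {4, 5}.
Column 3 already contains {1, 3, 4, 6}.
Its 2×3 block (box 3) already contains {3, 5}.
The only value from 1–6 not eliminated is 2, so row 3, column 3 = 2.

2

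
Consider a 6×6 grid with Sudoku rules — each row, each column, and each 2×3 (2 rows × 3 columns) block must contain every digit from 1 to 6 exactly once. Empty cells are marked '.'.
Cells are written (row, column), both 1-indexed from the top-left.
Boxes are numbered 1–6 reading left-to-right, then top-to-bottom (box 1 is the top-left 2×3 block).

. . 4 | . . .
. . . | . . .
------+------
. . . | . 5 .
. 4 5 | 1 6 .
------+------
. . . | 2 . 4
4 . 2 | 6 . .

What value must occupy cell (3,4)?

Cell (3,4) itself could take any of {3, 4} by direct elimination.
Consider where 4 can go in row 3.
(3,1) is out (column 1 already has a 4).
(3,2) is out (column 2 already has a 4).
(3,3) is out (column 3 already has a 4).
(3,6) is out (column 6 already has a 4).
So the only cell in row 3 that can hold 4 is (3,4).
Therefore (3,4) = 4.

4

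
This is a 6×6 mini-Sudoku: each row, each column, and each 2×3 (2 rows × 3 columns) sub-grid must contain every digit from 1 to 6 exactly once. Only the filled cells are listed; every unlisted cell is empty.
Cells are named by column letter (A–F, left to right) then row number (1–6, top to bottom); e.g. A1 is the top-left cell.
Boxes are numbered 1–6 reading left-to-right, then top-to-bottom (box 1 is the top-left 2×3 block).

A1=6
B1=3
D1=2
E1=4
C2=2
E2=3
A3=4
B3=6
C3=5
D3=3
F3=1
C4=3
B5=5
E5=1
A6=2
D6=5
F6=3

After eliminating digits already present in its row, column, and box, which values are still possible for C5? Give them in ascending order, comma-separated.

4,6

Row 5 already contains {1, 5}.
Column C already contains {2, 3, 5}.
Its 2×3 block (box 5) already contains {2, 5}.
Removing those from 1–6 leaves {4, 6} as the candidates for C5.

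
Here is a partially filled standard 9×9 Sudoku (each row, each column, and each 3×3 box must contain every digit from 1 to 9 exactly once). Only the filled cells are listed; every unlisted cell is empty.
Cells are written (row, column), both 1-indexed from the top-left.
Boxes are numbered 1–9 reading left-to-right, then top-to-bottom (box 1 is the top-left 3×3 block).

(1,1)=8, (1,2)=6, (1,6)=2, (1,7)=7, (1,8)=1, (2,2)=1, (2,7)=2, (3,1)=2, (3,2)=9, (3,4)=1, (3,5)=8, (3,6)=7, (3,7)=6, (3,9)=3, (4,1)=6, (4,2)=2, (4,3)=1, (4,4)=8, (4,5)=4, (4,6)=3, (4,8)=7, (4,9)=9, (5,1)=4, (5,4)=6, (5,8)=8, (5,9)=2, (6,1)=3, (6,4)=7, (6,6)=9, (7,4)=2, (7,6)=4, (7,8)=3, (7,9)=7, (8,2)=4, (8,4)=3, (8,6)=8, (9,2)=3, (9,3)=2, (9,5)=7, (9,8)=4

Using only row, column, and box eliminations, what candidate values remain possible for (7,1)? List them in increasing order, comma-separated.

Row 7 already contains {2, 3, 4, 7}.
Column 1 already contains {2, 3, 4, 6, 8}.
Its 3×3 block (box 7) already contains {2, 3, 4}.
Removing those from 1–9 leaves {1, 5, 9} as the candidates for (7,1).

1,5,9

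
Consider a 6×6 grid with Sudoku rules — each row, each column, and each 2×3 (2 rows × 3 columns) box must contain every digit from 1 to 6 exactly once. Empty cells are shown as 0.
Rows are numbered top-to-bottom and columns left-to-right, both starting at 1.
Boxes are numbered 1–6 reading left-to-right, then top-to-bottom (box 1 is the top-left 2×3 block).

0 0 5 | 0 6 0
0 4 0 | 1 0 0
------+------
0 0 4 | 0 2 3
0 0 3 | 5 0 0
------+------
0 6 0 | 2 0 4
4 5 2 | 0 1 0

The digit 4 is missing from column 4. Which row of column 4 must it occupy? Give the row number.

Consider where 4 can go in column 4.
r3c4 is out (row 3 already has a 4).
r6c4 is out (row 6 already has a 4).
So the only cell in column 4 that can hold 4 is r1c4.
That is row 1.

1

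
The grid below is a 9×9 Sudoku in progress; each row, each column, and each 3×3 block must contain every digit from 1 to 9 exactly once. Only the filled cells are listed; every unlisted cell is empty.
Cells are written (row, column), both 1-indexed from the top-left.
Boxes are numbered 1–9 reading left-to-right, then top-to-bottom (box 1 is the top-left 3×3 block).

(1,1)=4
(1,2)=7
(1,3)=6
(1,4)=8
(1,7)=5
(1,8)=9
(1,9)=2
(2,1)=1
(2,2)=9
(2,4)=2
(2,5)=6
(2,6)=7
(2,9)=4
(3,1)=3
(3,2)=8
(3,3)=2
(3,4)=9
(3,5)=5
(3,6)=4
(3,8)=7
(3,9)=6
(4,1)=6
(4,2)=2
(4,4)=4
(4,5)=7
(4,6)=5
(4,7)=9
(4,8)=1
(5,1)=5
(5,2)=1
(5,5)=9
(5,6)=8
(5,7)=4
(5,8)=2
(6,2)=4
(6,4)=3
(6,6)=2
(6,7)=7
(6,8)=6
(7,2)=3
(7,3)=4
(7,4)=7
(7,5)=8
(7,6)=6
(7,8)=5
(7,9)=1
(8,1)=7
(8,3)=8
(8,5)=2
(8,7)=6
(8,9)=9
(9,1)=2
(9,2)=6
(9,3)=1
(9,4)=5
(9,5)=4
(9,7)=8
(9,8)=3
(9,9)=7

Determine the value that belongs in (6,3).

Row 6 already contains {2, 3, 4, 6, 7}.
Column 3 already contains {1, 2, 4, 6, 8}.
Its 3×3 block (box 4) already contains {1, 2, 4, 5, 6}.
The only value from 1–9 not eliminated is 9, so (6,3) = 9.

9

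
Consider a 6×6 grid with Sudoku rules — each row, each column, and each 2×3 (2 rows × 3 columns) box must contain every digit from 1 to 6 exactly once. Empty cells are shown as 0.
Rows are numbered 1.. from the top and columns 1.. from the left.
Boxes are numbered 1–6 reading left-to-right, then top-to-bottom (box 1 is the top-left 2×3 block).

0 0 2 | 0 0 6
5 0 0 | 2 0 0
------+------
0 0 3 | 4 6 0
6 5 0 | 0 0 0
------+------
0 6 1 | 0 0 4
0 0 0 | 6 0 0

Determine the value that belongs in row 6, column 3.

5

Cell row 6, column 3 itself could take any of {4, 5} by direct elimination.
Consider where 5 can go in box 5.
row 5, column 1 is out (column 1 already has a 5).
row 6, column 1 is out (column 1 already has a 5).
row 6, column 2 is out (column 2 already has a 5).
So the only cell in box 5 that can hold 5 is row 6, column 3.
Therefore row 6, column 3 = 5.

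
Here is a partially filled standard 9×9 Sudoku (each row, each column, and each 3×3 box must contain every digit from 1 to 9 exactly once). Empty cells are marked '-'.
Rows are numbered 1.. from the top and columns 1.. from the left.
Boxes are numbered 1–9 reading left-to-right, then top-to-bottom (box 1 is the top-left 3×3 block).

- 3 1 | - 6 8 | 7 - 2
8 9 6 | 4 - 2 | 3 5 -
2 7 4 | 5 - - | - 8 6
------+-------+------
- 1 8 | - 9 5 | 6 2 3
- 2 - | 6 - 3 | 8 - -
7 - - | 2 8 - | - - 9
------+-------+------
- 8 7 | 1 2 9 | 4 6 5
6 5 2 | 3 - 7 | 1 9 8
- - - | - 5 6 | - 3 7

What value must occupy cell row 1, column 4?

Row 1 already contains {1, 2, 3, 6, 7, 8}.
Column 4 already contains {1, 2, 3, 4, 5, 6}.
Its 3×3 block (box 2) already contains {2, 4, 5, 6, 8}.
The only value from 1–9 not eliminated is 9, so row 1, column 4 = 9.

9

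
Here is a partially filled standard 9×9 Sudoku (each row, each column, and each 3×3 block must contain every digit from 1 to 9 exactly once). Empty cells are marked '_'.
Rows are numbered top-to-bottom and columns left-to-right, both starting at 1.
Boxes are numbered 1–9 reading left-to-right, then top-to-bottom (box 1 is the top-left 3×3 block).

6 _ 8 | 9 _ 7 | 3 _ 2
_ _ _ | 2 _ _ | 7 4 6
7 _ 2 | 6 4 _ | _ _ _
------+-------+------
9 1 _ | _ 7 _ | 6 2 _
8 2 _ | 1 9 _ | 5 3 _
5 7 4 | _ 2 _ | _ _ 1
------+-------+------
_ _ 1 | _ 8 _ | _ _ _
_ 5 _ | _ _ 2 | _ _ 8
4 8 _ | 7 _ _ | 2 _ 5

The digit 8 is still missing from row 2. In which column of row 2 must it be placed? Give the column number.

Consider where 8 can go in row 2.
R2C1 is out (column 1 already has a 8).
R2C2 is out (column 2 already has a 8).
R2C3 is out (column 3 already has a 8).
R2C5 is out (column 5 already has a 8).
So the only cell in row 2 that can hold 8 is R2C6.
That is column 6.

6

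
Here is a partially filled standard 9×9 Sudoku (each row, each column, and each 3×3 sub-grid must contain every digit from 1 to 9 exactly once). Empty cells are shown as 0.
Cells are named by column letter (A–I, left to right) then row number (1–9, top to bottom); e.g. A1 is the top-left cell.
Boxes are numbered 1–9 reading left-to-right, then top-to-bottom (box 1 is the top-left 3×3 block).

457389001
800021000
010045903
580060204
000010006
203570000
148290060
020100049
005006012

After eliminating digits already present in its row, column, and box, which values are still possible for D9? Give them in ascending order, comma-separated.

4,7,8

Row 9 already contains {1, 2, 5, 6}.
Column D already contains {1, 2, 3, 5}.
Its 3×3 block (box 8) already contains {1, 2, 6, 9}.
Removing those from 1–9 leaves {4, 7, 8} as the candidates for D9.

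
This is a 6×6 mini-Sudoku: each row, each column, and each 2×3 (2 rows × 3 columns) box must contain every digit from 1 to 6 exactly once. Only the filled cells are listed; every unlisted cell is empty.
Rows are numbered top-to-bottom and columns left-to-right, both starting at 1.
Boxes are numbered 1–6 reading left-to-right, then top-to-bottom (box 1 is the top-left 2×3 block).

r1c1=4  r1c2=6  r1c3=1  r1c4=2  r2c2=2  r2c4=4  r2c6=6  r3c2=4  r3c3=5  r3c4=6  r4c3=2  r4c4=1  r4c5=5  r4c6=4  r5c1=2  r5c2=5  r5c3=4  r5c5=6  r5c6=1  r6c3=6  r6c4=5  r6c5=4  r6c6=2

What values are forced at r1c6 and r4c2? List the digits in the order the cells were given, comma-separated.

5,3

For r1c6:
  Consider where 5 can go in box 2.
  r1c5 is out (column 5 already has a 5).
  r2c5 is out (column 5 already has a 5).
  So the only cell in box 2 that can hold 5 is r1c6.
  So r1c6 = 5.
For r4c2:
  Row 4 already contains {1, 2, 4, 5}.
  Column 2 already contains {2, 4, 5, 6}.
  Its 2×3 block (box 3) already contains {2, 4, 5}.
  The only value from 1–6 not eliminated is 3, so r4c2 = 3.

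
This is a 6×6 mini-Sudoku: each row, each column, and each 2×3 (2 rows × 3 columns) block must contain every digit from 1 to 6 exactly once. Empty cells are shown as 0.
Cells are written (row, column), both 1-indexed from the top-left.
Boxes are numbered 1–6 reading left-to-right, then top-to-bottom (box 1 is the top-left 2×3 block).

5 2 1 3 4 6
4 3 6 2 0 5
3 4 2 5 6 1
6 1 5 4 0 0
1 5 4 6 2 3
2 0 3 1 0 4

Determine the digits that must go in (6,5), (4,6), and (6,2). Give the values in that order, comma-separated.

For (6,5):
  Row 6 already contains {1, 2, 3, 4}.
  Column 5 already contains {2, 4, 6}.
  Its 2×3 block (box 6) already contains {1, 2, 3, 4, 6}.
  The only value from 1–6 not eliminated is 5, so (6,5) = 5.
For (4,6):
  Row 4 already contains {1, 4, 5, 6}.
  Column 6 already contains {1, 3, 4, 5, 6}.
  Its 2×3 block (box 4) already contains {1, 4, 5, 6}.
  The only value from 1–6 not eliminated is 2, so (4,6) = 2.
For (6,2):
  Row 6 already contains {1, 2, 3, 4}.
  Column 2 already contains {1, 2, 3, 4, 5}.
  Its 2×3 block (box 5) already contains {1, 2, 3, 4, 5}.
  The only value from 1–6 not eliminated is 6, so (6,2) = 6.

5,2,6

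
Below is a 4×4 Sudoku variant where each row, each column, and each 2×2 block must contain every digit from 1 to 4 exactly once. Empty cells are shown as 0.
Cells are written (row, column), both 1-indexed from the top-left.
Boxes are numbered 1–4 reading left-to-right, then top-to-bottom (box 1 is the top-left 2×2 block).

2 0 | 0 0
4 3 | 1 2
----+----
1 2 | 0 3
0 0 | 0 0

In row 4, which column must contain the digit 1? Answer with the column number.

4

Consider where 1 can go in row 4.
(4,1) is out (column 1 already has a 1).
(4,2) is out (box 3 already has a 1).
(4,3) is out (column 3 already has a 1).
So the only cell in row 4 that can hold 1 is (4,4).
That is column 4.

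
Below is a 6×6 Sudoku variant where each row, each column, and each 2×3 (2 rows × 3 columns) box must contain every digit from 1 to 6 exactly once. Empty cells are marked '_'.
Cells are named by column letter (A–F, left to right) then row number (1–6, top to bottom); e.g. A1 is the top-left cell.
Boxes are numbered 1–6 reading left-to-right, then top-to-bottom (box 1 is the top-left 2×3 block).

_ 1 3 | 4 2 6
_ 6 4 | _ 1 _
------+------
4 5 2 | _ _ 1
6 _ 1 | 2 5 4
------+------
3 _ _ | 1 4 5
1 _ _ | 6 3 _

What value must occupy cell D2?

5

Cell D2 itself could take any of {3, 5} by direct elimination.
Consider where 5 can go in column D.
D3 is out (row 3 already has a 5).
So the only cell in column D that can hold 5 is D2.
Therefore D2 = 5.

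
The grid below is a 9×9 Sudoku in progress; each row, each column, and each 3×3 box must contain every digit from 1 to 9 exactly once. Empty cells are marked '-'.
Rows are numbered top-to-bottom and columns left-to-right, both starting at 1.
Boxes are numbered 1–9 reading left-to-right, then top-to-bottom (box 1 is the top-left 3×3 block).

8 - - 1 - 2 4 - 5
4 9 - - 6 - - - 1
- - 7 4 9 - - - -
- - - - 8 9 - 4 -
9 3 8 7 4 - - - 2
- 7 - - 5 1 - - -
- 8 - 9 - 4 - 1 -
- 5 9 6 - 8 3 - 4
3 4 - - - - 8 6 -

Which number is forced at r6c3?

Cell r6c3 itself could take any of {2, 4, 6} by direct elimination.
Consider where 4 can go in row 6.
r6c1 is out (column 1 already has a 4).
r6c4 is out (column 4 already has a 4).
r6c7 is out (column 7 already has a 4).
r6c8 is out (column 8 already has a 4).
r6c9 is out (column 9 already has a 4).
So the only cell in row 6 that can hold 4 is r6c3.
Therefore r6c3 = 4.

4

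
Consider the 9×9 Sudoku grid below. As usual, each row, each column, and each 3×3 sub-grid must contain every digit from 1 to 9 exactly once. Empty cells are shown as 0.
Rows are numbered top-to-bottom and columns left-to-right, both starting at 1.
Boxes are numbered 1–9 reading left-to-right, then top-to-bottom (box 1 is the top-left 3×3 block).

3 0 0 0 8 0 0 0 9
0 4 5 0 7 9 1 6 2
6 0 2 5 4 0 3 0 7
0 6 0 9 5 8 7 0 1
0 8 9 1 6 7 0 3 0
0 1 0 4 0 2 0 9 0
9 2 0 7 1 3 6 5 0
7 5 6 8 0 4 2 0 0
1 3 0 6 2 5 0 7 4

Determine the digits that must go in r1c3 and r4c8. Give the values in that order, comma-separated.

For r1c3:
  Consider where 1 can go in box 1.
  r1c2 is out (column 2 already has a 1).
  r2c1 is out (row 2 already has a 1).
  r3c2 is out (column 2 already has a 1).
  So the only cell in box 1 that can hold 1 is r1c3.
  So r1c3 = 1.
For r4c8:
  Consider where 2 can go in column 8.
  r1c8 is out (box 3 already has a 2).
  r3c8 is out (row 3 already has a 2).
  r8c8 is out (row 8 already has a 2).
  So the only cell in column 8 that can hold 2 is r4c8.
  So r4c8 = 2.

1,2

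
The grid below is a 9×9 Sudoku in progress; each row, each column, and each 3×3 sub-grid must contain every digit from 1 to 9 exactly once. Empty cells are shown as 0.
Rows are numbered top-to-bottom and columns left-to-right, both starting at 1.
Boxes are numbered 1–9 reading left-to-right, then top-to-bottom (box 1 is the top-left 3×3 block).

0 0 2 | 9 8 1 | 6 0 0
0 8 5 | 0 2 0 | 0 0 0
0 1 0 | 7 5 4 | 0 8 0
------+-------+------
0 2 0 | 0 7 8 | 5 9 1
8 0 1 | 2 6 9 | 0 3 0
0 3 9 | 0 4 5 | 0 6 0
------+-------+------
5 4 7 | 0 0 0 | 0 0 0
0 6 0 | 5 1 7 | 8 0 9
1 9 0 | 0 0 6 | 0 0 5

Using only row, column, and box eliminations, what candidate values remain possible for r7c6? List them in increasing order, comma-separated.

Row 7 already contains {4, 5, 7}.
Column 6 already contains {1, 4, 5, 6, 7, 8, 9}.
Its 3×3 block (box 8) already contains {1, 5, 6, 7}.
Removing those from 1–9 leaves {2, 3} as the candidates for r7c6.

2,3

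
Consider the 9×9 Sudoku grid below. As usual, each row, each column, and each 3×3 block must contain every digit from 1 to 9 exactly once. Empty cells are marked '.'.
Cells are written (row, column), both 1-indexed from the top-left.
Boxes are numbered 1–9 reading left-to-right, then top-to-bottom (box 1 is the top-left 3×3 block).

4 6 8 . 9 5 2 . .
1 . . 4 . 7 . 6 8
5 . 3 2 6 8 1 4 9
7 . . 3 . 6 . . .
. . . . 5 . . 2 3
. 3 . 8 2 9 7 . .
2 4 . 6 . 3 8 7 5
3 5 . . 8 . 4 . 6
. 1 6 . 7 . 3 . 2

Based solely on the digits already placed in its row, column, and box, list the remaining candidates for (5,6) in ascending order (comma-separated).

Row 5 already contains {2, 3, 5}.
Column 6 already contains {3, 5, 6, 7, 8, 9}.
Its 3×3 block (box 5) already contains {2, 3, 5, 6, 8, 9}.
Removing those from 1–9 leaves {1, 4} as the candidates for (5,6).

1,4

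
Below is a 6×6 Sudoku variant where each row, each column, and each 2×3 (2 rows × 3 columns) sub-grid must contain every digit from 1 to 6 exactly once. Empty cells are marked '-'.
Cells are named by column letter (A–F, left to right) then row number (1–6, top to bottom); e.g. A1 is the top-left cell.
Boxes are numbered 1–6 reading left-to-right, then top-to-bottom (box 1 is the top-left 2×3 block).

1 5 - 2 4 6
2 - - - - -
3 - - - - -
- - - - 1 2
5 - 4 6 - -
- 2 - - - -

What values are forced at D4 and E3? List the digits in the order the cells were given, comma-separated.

For D4:
  Consider where 3 can go in row 4.
  A4 is out (column A already has a 3).
  B4 is out (box 3 already has a 3).
  C4 is out (box 3 already has a 3).
  So the only cell in row 4 that can hold 3 is D4.
  So D4 = 3.
For E3:
  Consider where 6 can go in column E.
  E2 is out (box 2 already has a 6).
  E5 is out (row 5 already has a 6).
  E6 is out (box 6 already has a 6).
  So the only cell in column E that can hold 6 is E3.
  So E3 = 6.

3,6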